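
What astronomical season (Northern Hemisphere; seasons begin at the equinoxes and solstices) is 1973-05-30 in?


Date: May 30
Astronomical Spring (approx.; exact equinox/solstice day varies by year): March 20 to June 20
May 30 falls within the Spring window

Spring


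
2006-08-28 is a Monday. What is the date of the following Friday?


Current: Monday
Target: Friday
Days ahead: 4

Next Friday: 2006-09-01


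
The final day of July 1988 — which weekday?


July 1988 has 31 days
Anchor: Jan 1, 1988. With p = 1988 - 1 = 1987: (p + p//4 - p//100 + p//400) mod 7 = (1987 + 496 - 19 + 4) mod 7 = 2468 mod 7 = 4 -> Friday (Mon=0 ... Sun=6)
Days before July (Jan-Jun): 182; July 1 index = (4 + 182) mod 7 = 4 -> Friday
Last day offset: 31 - 1 = 30 days
Weekday index = (4 + 30) mod 7 = 6

Sunday, July 31


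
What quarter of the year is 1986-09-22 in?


Month: September (month 9)
Q1: Jan-Mar, Q2: Apr-Jun, Q3: Jul-Sep, Q4: Oct-Dec

Q3


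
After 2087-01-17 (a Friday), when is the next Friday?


Current: Friday
Target: Friday
Days ahead: 7

Next Friday: 2087-01-24


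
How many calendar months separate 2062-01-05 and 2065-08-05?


From January 2062 to August 2065
3 years * 12 = 36 months, plus 7 months = 43

43 months


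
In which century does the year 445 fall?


Century = (year - 1) // 100 + 1
= (445 - 1) // 100 + 1
= 444 // 100 + 1
= 4 + 1

5th century


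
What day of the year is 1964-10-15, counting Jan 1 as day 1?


Date: October 15, 1964
Days in months 1 through 9: 274
Plus 15 days in October

Day of year: 289


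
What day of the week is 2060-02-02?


Date: February 2, 2060
Anchor: Jan 1, 2060. With p = 2060 - 1 = 2059: (p + p//4 - p//100 + p//400) mod 7 = (2059 + 514 - 20 + 5) mod 7 = 2558 mod 7 = 3 -> Thursday (Mon=0 ... Sun=6)
Days before February (Jan): 31; offset = 31 + 2 - 1 = 32
Weekday index = (3 + 32) mod 7 = 0

Day of the week: Monday


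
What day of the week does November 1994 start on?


Target: November 1, 1994
Anchor: Jan 1, 1994. With p = 1994 - 1 = 1993: (p + p//4 - p//100 + p//400) mod 7 = (1993 + 498 - 19 + 4) mod 7 = 2476 mod 7 = 5 -> Saturday (Mon=0 ... Sun=6)
Days before November (Jan-Oct): 304 days
Weekday index = (5 + 304) mod 7 = 1

Tuesday


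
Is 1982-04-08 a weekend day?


Anchor: Jan 1, 1982. With p = 1982 - 1 = 1981: (p + p//4 - p//100 + p//400) mod 7 = (1981 + 495 - 19 + 4) mod 7 = 2461 mod 7 = 4 -> Friday (Mon=0 ... Sun=6)
Day of year: 98; offset = 97
Weekday index = (4 + 97) mod 7 = 3 -> Thursday
Weekend days: Saturday, Sunday

No


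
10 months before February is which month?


February is month 2
2 - 10 = -8; wrap: -8 + 12 = 4

April


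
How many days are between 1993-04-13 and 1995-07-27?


From 1993-04-13 to 1995-07-27
1993-04-13: days before April = 31 + 28 + 31 = 90 (1993 is not a leap year); day of year = 90 + 13 = 103
1995-07-27: days before July = 31 + 28 + 31 + 30 + 31 + 30 = 181 (1995 is not a leap year); day of year = 181 + 27 = 208
Rest of 1993: 365 - 103 = 262
Full years 1994 (365): 365
Total = 262 + 365 + 208 = 835

835 days


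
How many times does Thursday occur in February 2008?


February 2008 has 29 days
Anchor: Jan 1, 2008. With p = 2008 - 1 = 2007: (p + p//4 - p//100 + p//400) mod 7 = (2007 + 501 - 20 + 5) mod 7 = 2493 mod 7 = 1 -> Tuesday (Mon=0 ... Sun=6)
Days before February (Jan): 31; February 1 index = (1 + 31) mod 7 = 4 -> Friday
First Thursday is February 7
Thursdays: 7, 14, 21, 28

4 Thursdays


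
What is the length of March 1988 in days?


March 1988

31 days


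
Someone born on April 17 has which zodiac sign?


Date: April 17
Conventional tropical zodiac dates: Aries from March 21 onward; Taurus starts April 20
April 17 falls within the Aries range

Aries


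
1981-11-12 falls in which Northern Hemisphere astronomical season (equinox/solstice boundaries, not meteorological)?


Date: November 12
Astronomical Autumn (approx.; exact equinox/solstice day varies by year): September 22 to December 20
November 12 falls within the Autumn window

Autumn


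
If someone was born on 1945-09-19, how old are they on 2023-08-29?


Birth: 1945-09-19
Reference: 2023-08-29
Year difference: 2023 - 1945 = 78
Birthday not yet reached in 2023, subtract 1

77 years old


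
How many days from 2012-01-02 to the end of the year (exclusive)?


Day of year: 2 of 366
Remaining = 366 - 2

364 days


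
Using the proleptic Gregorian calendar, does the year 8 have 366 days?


Gregorian leap year rule: divisible by 4, but not by 100, unless also by 400.
8 is divisible by 4 but not 100 -> leap year

Yes


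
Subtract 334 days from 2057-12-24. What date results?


Start: 2057-12-24, subtract 334 days
Back 24 days from December 24 reaches November 30, 2057 -> 310 left
November 2057 has 30 days -> back to October 31, 2057 -> 280 left
October 2057 has 31 days -> back to September 30, 2057 -> 249 left
September 2057 has 30 days -> back to August 31, 2057 -> 219 left
August 2057 has 31 days -> back to July 31, 2057 -> 188 left
July 2057 has 31 days -> back to June 30, 2057 -> 157 left
June 2057 has 30 days -> back to May 31, 2057 -> 127 left
May 2057 has 31 days -> back to April 30, 2057 -> 96 left
April 2057 has 30 days -> back to March 31, 2057 -> 66 left
March 2057 has 31 days -> back to February 28, 2057 -> 35 left
February 2057 has 28 days -> back to January 31, 2057 -> 7 left
January 2057: 31 - 7 = 24 -> lands on January 24

Result: 2057-01-24


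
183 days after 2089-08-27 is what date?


Start: 2089-08-27, add 183 days
August 2089 has 31 days: 31 - 27 = 4 days to August 31 -> 179 left
September 2089 has 30 days -> 149 left
October 2089 has 31 days -> 118 left
November 2089 has 30 days -> 88 left
December 2089 has 31 days -> 57 left
January 2090 has 31 days -> 26 left
February 2090: 26 <= 28 -> lands on February 26

Result: 2090-02-26


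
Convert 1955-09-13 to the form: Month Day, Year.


ISO 1955-09-13 parses as year=1955, month=09, day=13
Month 9 -> September

September 13, 1955


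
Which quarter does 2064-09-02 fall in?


Month: September (month 9)
Q1: Jan-Mar, Q2: Apr-Jun, Q3: Jul-Sep, Q4: Oct-Dec

Q3


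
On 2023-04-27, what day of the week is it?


Date: April 27, 2023
Anchor: Jan 1, 2023. With p = 2023 - 1 = 2022: (p + p//4 - p//100 + p//400) mod 7 = (2022 + 505 - 20 + 5) mod 7 = 2512 mod 7 = 6 -> Sunday (Mon=0 ... Sun=6)
Days before April (Jan-Mar): 90; offset = 90 + 27 - 1 = 116
Weekday index = (6 + 116) mod 7 = 3

Day of the week: Thursday


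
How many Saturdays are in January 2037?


January 2037 has 31 days
Anchor: Jan 1, 2037. With p = 2037 - 1 = 2036: (p + p//4 - p//100 + p//400) mod 7 = (2036 + 509 - 20 + 5) mod 7 = 2530 mod 7 = 3 -> Thursday (Mon=0 ... Sun=6)
January 1 is the anchor itself -> Thursday
First Saturday is January 3
Saturdays: 3, 10, 17, 24, 31

5 Saturdays


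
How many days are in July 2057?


July 2057

31 days


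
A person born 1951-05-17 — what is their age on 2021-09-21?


Birth: 1951-05-17
Reference: 2021-09-21
Year difference: 2021 - 1951 = 70

70 years old


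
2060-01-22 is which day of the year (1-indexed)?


Date: January 22, 2060
No months before January
Plus 22 days in January

Day of year: 22


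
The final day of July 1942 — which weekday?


July 1942 has 31 days
Anchor: Jan 1, 1942. With p = 1942 - 1 = 1941: (p + p//4 - p//100 + p//400) mod 7 = (1941 + 485 - 19 + 4) mod 7 = 2411 mod 7 = 3 -> Thursday (Mon=0 ... Sun=6)
Days before July (Jan-Jun): 181; July 1 index = (3 + 181) mod 7 = 2 -> Wednesday
Last day offset: 31 - 1 = 30 days
Weekday index = (2 + 30) mod 7 = 4

Friday, July 31


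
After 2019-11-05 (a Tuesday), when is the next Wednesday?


Current: Tuesday
Target: Wednesday
Days ahead: 1

Next Wednesday: 2019-11-06


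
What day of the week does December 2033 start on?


Target: December 1, 2033
Anchor: Jan 1, 2033. With p = 2033 - 1 = 2032: (p + p//4 - p//100 + p//400) mod 7 = (2032 + 508 - 20 + 5) mod 7 = 2525 mod 7 = 5 -> Saturday (Mon=0 ... Sun=6)
Days before December (Jan-Nov): 334 days
Weekday index = (5 + 334) mod 7 = 3

Thursday


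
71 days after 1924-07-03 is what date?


Start: 1924-07-03, add 71 days
July 1924 has 31 days: 31 - 3 = 28 days to July 31 -> 43 left
August 1924 has 31 days -> 12 left
September 1924: 12 <= 30 -> lands on September 12

Result: 1924-09-12


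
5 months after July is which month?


July is month 7
7 + 5 = 12

December


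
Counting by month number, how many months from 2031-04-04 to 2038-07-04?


From April 2031 to July 2038
7 years * 12 = 84 months, plus 3 months = 87

87 months


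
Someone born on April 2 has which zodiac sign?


Date: April 2
Conventional tropical zodiac dates: Aries from March 21 onward; Taurus starts April 20
April 2 falls within the Aries range

Aries


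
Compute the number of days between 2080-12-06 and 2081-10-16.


From 2080-12-06 to 2081-10-16
2080-12-06: days before December = 31 + 29 + 31 + 30 + 31 + 30 + 31 + 31 + 30 + 31 + 30 = 335 (2080 is a leap year); day of year = 335 + 6 = 341
2081-10-16: days before October = 31 + 28 + 31 + 30 + 31 + 30 + 31 + 31 + 30 = 273 (2081 is not a leap year); day of year = 273 + 16 = 289
Rest of 2080: 366 - 341 = 25
Total = 25 + 289 = 314

314 days


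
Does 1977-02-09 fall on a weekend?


Anchor: Jan 1, 1977. With p = 1977 - 1 = 1976: (p + p//4 - p//100 + p//400) mod 7 = (1976 + 494 - 19 + 4) mod 7 = 2455 mod 7 = 5 -> Saturday (Mon=0 ... Sun=6)
Day of year: 40; offset = 39
Weekday index = (5 + 39) mod 7 = 2 -> Wednesday
Weekend days: Saturday, Sunday

No


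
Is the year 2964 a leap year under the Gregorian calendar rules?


Gregorian leap year rule: divisible by 4, but not by 100, unless also by 400.
2964 is divisible by 4 but not 100 -> leap year

Yes


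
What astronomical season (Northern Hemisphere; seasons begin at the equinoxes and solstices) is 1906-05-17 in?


Date: May 17
Astronomical Spring (approx.; exact equinox/solstice day varies by year): March 20 to June 20
May 17 falls within the Spring window

Spring


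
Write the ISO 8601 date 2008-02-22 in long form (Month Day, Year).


ISO 2008-02-22 parses as year=2008, month=02, day=22
Month 2 -> February

February 22, 2008


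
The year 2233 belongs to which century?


Century = (year - 1) // 100 + 1
= (2233 - 1) // 100 + 1
= 2232 // 100 + 1
= 22 + 1

23rd century


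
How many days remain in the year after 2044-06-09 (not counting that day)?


Day of year: 161 of 366
Remaining = 366 - 161

205 days


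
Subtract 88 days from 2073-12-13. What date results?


Start: 2073-12-13, subtract 88 days
Back 13 days from December 13 reaches November 30, 2073 -> 75 left
November 2073 has 30 days -> back to October 31, 2073 -> 45 left
October 2073 has 31 days -> back to September 30, 2073 -> 14 left
September 2073: 30 - 14 = 16 -> lands on September 16

Result: 2073-09-16


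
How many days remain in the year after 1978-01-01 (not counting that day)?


Day of year: 1 of 365
Remaining = 365 - 1

364 days


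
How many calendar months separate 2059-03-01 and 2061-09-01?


From March 2059 to September 2061
2 years * 12 = 24 months, plus 6 months = 30

30 months


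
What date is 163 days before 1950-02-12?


Start: 1950-02-12, subtract 163 days
Back 12 days from February 12 reaches January 31, 1950 -> 151 left
January 1950 has 31 days -> back to December 31, 1949 -> 120 left
December 1949 has 31 days -> back to November 30, 1949 -> 89 left
November 1949 has 30 days -> back to October 31, 1949 -> 59 left
October 1949 has 31 days -> back to September 30, 1949 -> 28 left
September 1949: 30 - 28 = 2 -> lands on September 2

Result: 1949-09-02


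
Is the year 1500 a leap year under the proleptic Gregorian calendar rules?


Gregorian leap year rule: divisible by 4, but not by 100, unless also by 400.
1500 is divisible by 100 but not 400 -> not a leap year

No


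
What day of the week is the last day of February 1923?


February 1923 has 28 days
Anchor: Jan 1, 1923. With p = 1923 - 1 = 1922: (p + p//4 - p//100 + p//400) mod 7 = (1922 + 480 - 19 + 4) mod 7 = 2387 mod 7 = 0 -> Monday (Mon=0 ... Sun=6)
Days before February (Jan): 31; February 1 index = (0 + 31) mod 7 = 3 -> Thursday
Last day offset: 28 - 1 = 27 days
Weekday index = (3 + 27) mod 7 = 2

Wednesday, February 28


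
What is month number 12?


Month 12 of 12

December


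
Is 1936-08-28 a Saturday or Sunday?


Anchor: Jan 1, 1936. With p = 1936 - 1 = 1935: (p + p//4 - p//100 + p//400) mod 7 = (1935 + 483 - 19 + 4) mod 7 = 2403 mod 7 = 2 -> Wednesday (Mon=0 ... Sun=6)
Day of year: 241; offset = 240
Weekday index = (2 + 240) mod 7 = 4 -> Friday
Weekend days: Saturday, Sunday

No


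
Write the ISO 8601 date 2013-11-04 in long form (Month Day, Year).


ISO 2013-11-04 parses as year=2013, month=11, day=04
Month 11 -> November

November 4, 2013


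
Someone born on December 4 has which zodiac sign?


Date: December 4
Conventional tropical zodiac dates: Sagittarius from November 22 onward; Capricorn starts December 22
December 4 falls within the Sagittarius range

Sagittarius


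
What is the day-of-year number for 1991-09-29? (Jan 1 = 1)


Date: September 29, 1991
Days in months 1 through 8: 243
Plus 29 days in September

Day of year: 272


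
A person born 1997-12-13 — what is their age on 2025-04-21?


Birth: 1997-12-13
Reference: 2025-04-21
Year difference: 2025 - 1997 = 28
Birthday not yet reached in 2025, subtract 1

27 years old


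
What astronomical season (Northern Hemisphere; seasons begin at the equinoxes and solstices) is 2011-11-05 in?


Date: November 5
Astronomical Autumn (approx.; exact equinox/solstice day varies by year): September 22 to December 20
November 5 falls within the Autumn window

Autumn


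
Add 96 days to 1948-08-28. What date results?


Start: 1948-08-28, add 96 days
August 1948 has 31 days: 31 - 28 = 3 days to August 31 -> 93 left
September 1948 has 30 days -> 63 left
October 1948 has 31 days -> 32 left
November 1948 has 30 days -> 2 left
December 1948: 2 <= 31 -> lands on December 2

Result: 1948-12-02


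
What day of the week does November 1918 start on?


Target: November 1, 1918
Anchor: Jan 1, 1918. With p = 1918 - 1 = 1917: (p + p//4 - p//100 + p//400) mod 7 = (1917 + 479 - 19 + 4) mod 7 = 2381 mod 7 = 1 -> Tuesday (Mon=0 ... Sun=6)
Days before November (Jan-Oct): 304 days
Weekday index = (1 + 304) mod 7 = 4

Friday


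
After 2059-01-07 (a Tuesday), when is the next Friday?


Current: Tuesday
Target: Friday
Days ahead: 3

Next Friday: 2059-01-10


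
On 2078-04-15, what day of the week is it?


Date: April 15, 2078
Anchor: Jan 1, 2078. With p = 2078 - 1 = 2077: (p + p//4 - p//100 + p//400) mod 7 = (2077 + 519 - 20 + 5) mod 7 = 2581 mod 7 = 5 -> Saturday (Mon=0 ... Sun=6)
Days before April (Jan-Mar): 90; offset = 90 + 15 - 1 = 104
Weekday index = (5 + 104) mod 7 = 4

Day of the week: Friday


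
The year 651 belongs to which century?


Century = (year - 1) // 100 + 1
= (651 - 1) // 100 + 1
= 650 // 100 + 1
= 6 + 1

7th century


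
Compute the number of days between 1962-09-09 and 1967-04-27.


From 1962-09-09 to 1967-04-27
1962-09-09: days before September = 31 + 28 + 31 + 30 + 31 + 30 + 31 + 31 = 243 (1962 is not a leap year); day of year = 243 + 9 = 252
1967-04-27: days before April = 31 + 28 + 31 = 90 (1967 is not a leap year); day of year = 90 + 27 = 117
Rest of 1962: 365 - 252 = 113
Full years 1963 (365), 1964 (366), 1965 (365), 1966 (365): 1461
Total = 113 + 1461 + 117 = 1691

1691 days


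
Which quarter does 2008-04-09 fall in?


Month: April (month 4)
Q1: Jan-Mar, Q2: Apr-Jun, Q3: Jul-Sep, Q4: Oct-Dec

Q2


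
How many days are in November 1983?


November 1983

30 days


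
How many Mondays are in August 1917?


August 1917 has 31 days
Anchor: Jan 1, 1917. With p = 1917 - 1 = 1916: (p + p//4 - p//100 + p//400) mod 7 = (1916 + 479 - 19 + 4) mod 7 = 2380 mod 7 = 0 -> Monday (Mon=0 ... Sun=6)
Days before August (Jan-Jul): 212; August 1 index = (0 + 212) mod 7 = 2 -> Wednesday
First Monday is August 6
Mondays: 6, 13, 20, 27

4 Mondays


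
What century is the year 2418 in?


Century = (year - 1) // 100 + 1
= (2418 - 1) // 100 + 1
= 2417 // 100 + 1
= 24 + 1

25th century


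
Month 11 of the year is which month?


Month 11 of 12

November


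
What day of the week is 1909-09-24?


Date: September 24, 1909
Anchor: Jan 1, 1909. With p = 1909 - 1 = 1908: (p + p//4 - p//100 + p//400) mod 7 = (1908 + 477 - 19 + 4) mod 7 = 2370 mod 7 = 4 -> Friday (Mon=0 ... Sun=6)
Days before September (Jan-Aug): 243; offset = 243 + 24 - 1 = 266
Weekday index = (4 + 266) mod 7 = 4

Day of the week: Friday


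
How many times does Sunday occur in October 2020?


October 2020 has 31 days
Anchor: Jan 1, 2020. With p = 2020 - 1 = 2019: (p + p//4 - p//100 + p//400) mod 7 = (2019 + 504 - 20 + 5) mod 7 = 2508 mod 7 = 2 -> Wednesday (Mon=0 ... Sun=6)
Days before October (Jan-Sep): 274; October 1 index = (2 + 274) mod 7 = 3 -> Thursday
First Sunday is October 4
Sundays: 4, 11, 18, 25

4 Sundays


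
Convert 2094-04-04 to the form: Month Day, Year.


ISO 2094-04-04 parses as year=2094, month=04, day=04
Month 4 -> April

April 4, 2094


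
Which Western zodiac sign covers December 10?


Date: December 10
Conventional tropical zodiac dates: Sagittarius from November 22 onward; Capricorn starts December 22
December 10 falls within the Sagittarius range

Sagittarius


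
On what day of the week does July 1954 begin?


Target: July 1, 1954
Anchor: Jan 1, 1954. With p = 1954 - 1 = 1953: (p + p//4 - p//100 + p//400) mod 7 = (1953 + 488 - 19 + 4) mod 7 = 2426 mod 7 = 4 -> Friday (Mon=0 ... Sun=6)
Days before July (Jan-Jun): 181 days
Weekday index = (4 + 181) mod 7 = 3

Thursday


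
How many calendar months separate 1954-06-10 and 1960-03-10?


From June 1954 to March 1960
6 years * 12 = 72 months, minus 3 months = 69

69 months


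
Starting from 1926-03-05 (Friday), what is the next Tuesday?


Current: Friday
Target: Tuesday
Days ahead: 4

Next Tuesday: 1926-03-09


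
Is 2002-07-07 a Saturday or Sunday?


Anchor: Jan 1, 2002. With p = 2002 - 1 = 2001: (p + p//4 - p//100 + p//400) mod 7 = (2001 + 500 - 20 + 5) mod 7 = 2486 mod 7 = 1 -> Tuesday (Mon=0 ... Sun=6)
Day of year: 188; offset = 187
Weekday index = (1 + 187) mod 7 = 6 -> Sunday
Weekend days: Saturday, Sunday

Yes


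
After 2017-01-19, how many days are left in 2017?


Day of year: 19 of 365
Remaining = 365 - 19

346 days


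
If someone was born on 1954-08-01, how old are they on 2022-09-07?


Birth: 1954-08-01
Reference: 2022-09-07
Year difference: 2022 - 1954 = 68

68 years old


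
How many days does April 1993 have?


April 1993

30 days


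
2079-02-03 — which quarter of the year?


Month: February (month 2)
Q1: Jan-Mar, Q2: Apr-Jun, Q3: Jul-Sep, Q4: Oct-Dec

Q1


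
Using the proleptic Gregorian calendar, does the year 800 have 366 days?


Gregorian leap year rule: divisible by 4, but not by 100, unless also by 400.
800 is divisible by 400 -> leap year

Yes


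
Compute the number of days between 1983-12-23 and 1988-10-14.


From 1983-12-23 to 1988-10-14
1983-12-23: days before December = 31 + 28 + 31 + 30 + 31 + 30 + 31 + 31 + 30 + 31 + 30 = 334 (1983 is not a leap year); day of year = 334 + 23 = 357
1988-10-14: days before October = 31 + 29 + 31 + 30 + 31 + 30 + 31 + 31 + 30 = 274 (1988 is a leap year); day of year = 274 + 14 = 288
Rest of 1983: 365 - 357 = 8
Full years 1984 (366), 1985 (365), 1986 (365), 1987 (365): 1461
Total = 8 + 1461 + 288 = 1757

1757 days


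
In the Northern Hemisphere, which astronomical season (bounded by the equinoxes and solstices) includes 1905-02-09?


Date: February 9
Astronomical Winter (approx.; exact equinox/solstice day varies by year): December 21 to March 19
February 9 falls within the Winter window

Winter


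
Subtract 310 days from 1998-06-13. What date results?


Start: 1998-06-13, subtract 310 days
Back 13 days from June 13 reaches May 31, 1998 -> 297 left
May 1998 has 31 days -> back to April 30, 1998 -> 266 left
April 1998 has 30 days -> back to March 31, 1998 -> 236 left
March 1998 has 31 days -> back to February 28, 1998 -> 205 left
February 1998 has 28 days -> back to January 31, 1998 -> 177 left
January 1998 has 31 days -> back to December 31, 1997 -> 146 left
December 1997 has 31 days -> back to November 30, 1997 -> 115 left
November 1997 has 30 days -> back to October 31, 1997 -> 85 left
October 1997 has 31 days -> back to September 30, 1997 -> 54 left
September 1997 has 30 days -> back to August 31, 1997 -> 24 left
August 1997: 31 - 24 = 7 -> lands on August 7

Result: 1997-08-07


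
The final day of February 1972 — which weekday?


February 1972 has 29 days
Anchor: Jan 1, 1972. With p = 1972 - 1 = 1971: (p + p//4 - p//100 + p//400) mod 7 = (1971 + 492 - 19 + 4) mod 7 = 2448 mod 7 = 5 -> Saturday (Mon=0 ... Sun=6)
Days before February (Jan): 31; February 1 index = (5 + 31) mod 7 = 1 -> Tuesday
Last day offset: 29 - 1 = 28 days
Weekday index = (1 + 28) mod 7 = 1

Tuesday, February 29


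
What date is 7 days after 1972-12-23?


Start: 1972-12-23, add 7 days
December 1972 has 31 days; 23 + 7 = 30 stays within December

Result: 1972-12-30


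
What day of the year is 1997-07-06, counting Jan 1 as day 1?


Date: July 6, 1997
Days in months 1 through 6: 181
Plus 6 days in July

Day of year: 187


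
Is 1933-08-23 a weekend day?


Anchor: Jan 1, 1933. With p = 1933 - 1 = 1932: (p + p//4 - p//100 + p//400) mod 7 = (1932 + 483 - 19 + 4) mod 7 = 2400 mod 7 = 6 -> Sunday (Mon=0 ... Sun=6)
Day of year: 235; offset = 234
Weekday index = (6 + 234) mod 7 = 2 -> Wednesday
Weekend days: Saturday, Sunday

No


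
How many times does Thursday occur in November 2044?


November 2044 has 30 days
Anchor: Jan 1, 2044. With p = 2044 - 1 = 2043: (p + p//4 - p//100 + p//400) mod 7 = (2043 + 510 - 20 + 5) mod 7 = 2538 mod 7 = 4 -> Friday (Mon=0 ... Sun=6)
Days before November (Jan-Oct): 305; November 1 index = (4 + 305) mod 7 = 1 -> Tuesday
First Thursday is November 3
Thursdays: 3, 10, 17, 24

4 Thursdays


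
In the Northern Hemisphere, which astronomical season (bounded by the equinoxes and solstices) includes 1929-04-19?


Date: April 19
Astronomical Spring (approx.; exact equinox/solstice day varies by year): March 20 to June 20
April 19 falls within the Spring window

Spring


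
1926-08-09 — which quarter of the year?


Month: August (month 8)
Q1: Jan-Mar, Q2: Apr-Jun, Q3: Jul-Sep, Q4: Oct-Dec

Q3


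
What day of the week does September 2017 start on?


Target: September 1, 2017
Anchor: Jan 1, 2017. With p = 2017 - 1 = 2016: (p + p//4 - p//100 + p//400) mod 7 = (2016 + 504 - 20 + 5) mod 7 = 2505 mod 7 = 6 -> Sunday (Mon=0 ... Sun=6)
Days before September (Jan-Aug): 243 days
Weekday index = (6 + 243) mod 7 = 4

Friday


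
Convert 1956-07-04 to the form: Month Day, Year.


ISO 1956-07-04 parses as year=1956, month=07, day=04
Month 7 -> July

July 4, 1956


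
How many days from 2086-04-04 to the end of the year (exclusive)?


Day of year: 94 of 365
Remaining = 365 - 94

271 days


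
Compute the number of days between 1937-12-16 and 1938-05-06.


From 1937-12-16 to 1938-05-06
1937-12-16: days before December = 31 + 28 + 31 + 30 + 31 + 30 + 31 + 31 + 30 + 31 + 30 = 334 (1937 is not a leap year); day of year = 334 + 16 = 350
1938-05-06: days before May = 31 + 28 + 31 + 30 = 120 (1938 is not a leap year); day of year = 120 + 6 = 126
Rest of 1937: 365 - 350 = 15
Total = 15 + 126 = 141

141 days


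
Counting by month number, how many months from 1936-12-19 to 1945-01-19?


From December 1936 to January 1945
9 years * 12 = 108 months, minus 11 months = 97

97 months


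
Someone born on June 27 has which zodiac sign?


Date: June 27
Conventional tropical zodiac dates: Cancer from June 21 onward; Leo starts July 23
June 27 falls within the Cancer range

Cancer


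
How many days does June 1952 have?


June 1952

30 days


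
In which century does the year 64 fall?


Century = (year - 1) // 100 + 1
= (64 - 1) // 100 + 1
= 63 // 100 + 1
= 0 + 1

1st century


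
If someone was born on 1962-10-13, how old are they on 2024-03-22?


Birth: 1962-10-13
Reference: 2024-03-22
Year difference: 2024 - 1962 = 62
Birthday not yet reached in 2024, subtract 1

61 years old


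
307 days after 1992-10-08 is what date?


Start: 1992-10-08, add 307 days
October 1992 has 31 days: 31 - 8 = 23 days to October 31 -> 284 left
November 1992 has 30 days -> 254 left
December 1992 has 31 days -> 223 left
January 1993 has 31 days -> 192 left
February 1993 has 28 days -> 164 left
March 1993 has 31 days -> 133 left
April 1993 has 30 days -> 103 left
May 1993 has 31 days -> 72 left
June 1993 has 30 days -> 42 left
July 1993 has 31 days -> 11 left
August 1993: 11 <= 31 -> lands on August 11

Result: 1993-08-11


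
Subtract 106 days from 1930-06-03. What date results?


Start: 1930-06-03, subtract 106 days
Back 3 days from June 3 reaches May 31, 1930 -> 103 left
May 1930 has 31 days -> back to April 30, 1930 -> 72 left
April 1930 has 30 days -> back to March 31, 1930 -> 42 left
March 1930 has 31 days -> back to February 28, 1930 -> 11 left
February 1930: 28 - 11 = 17 -> lands on February 17

Result: 1930-02-17


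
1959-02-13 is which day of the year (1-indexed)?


Date: February 13, 1959
Days in months 1 through 1: 31
Plus 13 days in February

Day of year: 44


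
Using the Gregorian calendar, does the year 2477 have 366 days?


Gregorian leap year rule: divisible by 4, but not by 100, unless also by 400.
2477 is not divisible by 4 -> not a leap year

No


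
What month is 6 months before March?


March is month 3
3 - 6 = -3; wrap: -3 + 12 = 9

September


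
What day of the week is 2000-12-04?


Date: December 4, 2000
Anchor: Jan 1, 2000. With p = 2000 - 1 = 1999: (p + p//4 - p//100 + p//400) mod 7 = (1999 + 499 - 19 + 4) mod 7 = 2483 mod 7 = 5 -> Saturday (Mon=0 ... Sun=6)
Days before December (Jan-Nov): 335; offset = 335 + 4 - 1 = 338
Weekday index = (5 + 338) mod 7 = 0

Day of the week: Monday


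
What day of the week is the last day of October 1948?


October 1948 has 31 days
Anchor: Jan 1, 1948. With p = 1948 - 1 = 1947: (p + p//4 - p//100 + p//400) mod 7 = (1947 + 486 - 19 + 4) mod 7 = 2418 mod 7 = 3 -> Thursday (Mon=0 ... Sun=6)
Days before October (Jan-Sep): 274; October 1 index = (3 + 274) mod 7 = 4 -> Friday
Last day offset: 31 - 1 = 30 days
Weekday index = (4 + 30) mod 7 = 6

Sunday, October 31


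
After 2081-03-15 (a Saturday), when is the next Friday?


Current: Saturday
Target: Friday
Days ahead: 6

Next Friday: 2081-03-21


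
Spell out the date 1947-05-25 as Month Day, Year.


ISO 1947-05-25 parses as year=1947, month=05, day=25
Month 5 -> May

May 25, 1947


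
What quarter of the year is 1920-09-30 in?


Month: September (month 9)
Q1: Jan-Mar, Q2: Apr-Jun, Q3: Jul-Sep, Q4: Oct-Dec

Q3


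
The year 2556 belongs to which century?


Century = (year - 1) // 100 + 1
= (2556 - 1) // 100 + 1
= 2555 // 100 + 1
= 25 + 1

26th century


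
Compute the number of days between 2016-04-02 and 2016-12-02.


From 2016-04-02 to 2016-12-02
2016-04-02: days before April = 31 + 29 + 31 = 91 (2016 is a leap year); day of year = 91 + 2 = 93
2016-12-02: days before December = 31 + 29 + 31 + 30 + 31 + 30 + 31 + 31 + 30 + 31 + 30 = 335 (2016 is a leap year); day of year = 335 + 2 = 337
Same year: 337 - 93 = 244

244 days


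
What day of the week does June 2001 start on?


Target: June 1, 2001
Anchor: Jan 1, 2001. With p = 2001 - 1 = 2000: (p + p//4 - p//100 + p//400) mod 7 = (2000 + 500 - 20 + 5) mod 7 = 2485 mod 7 = 0 -> Monday (Mon=0 ... Sun=6)
Days before June (Jan-May): 151 days
Weekday index = (0 + 151) mod 7 = 4

Friday


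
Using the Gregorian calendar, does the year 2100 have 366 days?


Gregorian leap year rule: divisible by 4, but not by 100, unless also by 400.
2100 is divisible by 100 but not 400 -> not a leap year

No


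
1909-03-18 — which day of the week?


Date: March 18, 1909
Anchor: Jan 1, 1909. With p = 1909 - 1 = 1908: (p + p//4 - p//100 + p//400) mod 7 = (1908 + 477 - 19 + 4) mod 7 = 2370 mod 7 = 4 -> Friday (Mon=0 ... Sun=6)
Days before March (Jan-Feb): 59; offset = 59 + 18 - 1 = 76
Weekday index = (4 + 76) mod 7 = 3

Day of the week: Thursday


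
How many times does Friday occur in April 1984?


April 1984 has 30 days
Anchor: Jan 1, 1984. With p = 1984 - 1 = 1983: (p + p//4 - p//100 + p//400) mod 7 = (1983 + 495 - 19 + 4) mod 7 = 2463 mod 7 = 6 -> Sunday (Mon=0 ... Sun=6)
Days before April (Jan-Mar): 91; April 1 index = (6 + 91) mod 7 = 6 -> Sunday
First Friday is April 6
Fridays: 6, 13, 20, 27

4 Fridays


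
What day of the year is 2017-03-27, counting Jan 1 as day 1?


Date: March 27, 2017
Days in months 1 through 2: 59
Plus 27 days in March

Day of year: 86


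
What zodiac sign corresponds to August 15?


Date: August 15
Conventional tropical zodiac dates: Leo from July 23 onward; Virgo starts August 23
August 15 falls within the Leo range

Leo


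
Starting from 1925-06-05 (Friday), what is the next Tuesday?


Current: Friday
Target: Tuesday
Days ahead: 4

Next Tuesday: 1925-06-09


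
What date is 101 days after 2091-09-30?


Start: 2091-09-30, add 101 days
September 30 is the last day of September 2091 -> 101 left
October 2091 has 31 days -> 70 left
November 2091 has 30 days -> 40 left
December 2091 has 31 days -> 9 left
January 2092: 9 <= 31 -> lands on January 9

Result: 2092-01-09


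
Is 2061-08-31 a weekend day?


Anchor: Jan 1, 2061. With p = 2061 - 1 = 2060: (p + p//4 - p//100 + p//400) mod 7 = (2060 + 515 - 20 + 5) mod 7 = 2560 mod 7 = 5 -> Saturday (Mon=0 ... Sun=6)
Day of year: 243; offset = 242
Weekday index = (5 + 242) mod 7 = 2 -> Wednesday
Weekend days: Saturday, Sunday

No


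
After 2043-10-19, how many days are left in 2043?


Day of year: 292 of 365
Remaining = 365 - 292

73 days


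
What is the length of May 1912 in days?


May 1912

31 days


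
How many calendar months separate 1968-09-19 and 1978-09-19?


From September 1968 to September 1978
10 years * 12 = 120 months = 120

120 months


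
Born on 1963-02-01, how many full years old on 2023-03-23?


Birth: 1963-02-01
Reference: 2023-03-23
Year difference: 2023 - 1963 = 60

60 years old


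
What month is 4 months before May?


May is month 5
5 - 4 = 1

January


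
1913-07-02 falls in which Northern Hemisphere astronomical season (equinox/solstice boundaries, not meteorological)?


Date: July 2
Astronomical Summer (approx.; exact equinox/solstice day varies by year): June 21 to September 21
July 2 falls within the Summer window

Summer


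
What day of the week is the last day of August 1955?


August 1955 has 31 days
Anchor: Jan 1, 1955. With p = 1955 - 1 = 1954: (p + p//4 - p//100 + p//400) mod 7 = (1954 + 488 - 19 + 4) mod 7 = 2427 mod 7 = 5 -> Saturday (Mon=0 ... Sun=6)
Days before August (Jan-Jul): 212; August 1 index = (5 + 212) mod 7 = 0 -> Monday
Last day offset: 31 - 1 = 30 days
Weekday index = (0 + 30) mod 7 = 2

Wednesday, August 31


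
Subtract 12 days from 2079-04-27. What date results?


Start: 2079-04-27, subtract 12 days
27 - 12 = 15 stays within April 2079

Result: 2079-04-15


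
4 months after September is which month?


September is month 9
9 + 4 = 13; wrap: 13 - 12 = 1

January


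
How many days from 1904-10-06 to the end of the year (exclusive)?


Day of year: 280 of 366
Remaining = 366 - 280

86 days


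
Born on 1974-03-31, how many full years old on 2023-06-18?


Birth: 1974-03-31
Reference: 2023-06-18
Year difference: 2023 - 1974 = 49

49 years old


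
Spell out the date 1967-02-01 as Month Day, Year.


ISO 1967-02-01 parses as year=1967, month=02, day=01
Month 2 -> February

February 1, 1967


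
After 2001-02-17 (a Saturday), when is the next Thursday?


Current: Saturday
Target: Thursday
Days ahead: 5

Next Thursday: 2001-02-22


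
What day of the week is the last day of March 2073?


March 2073 has 31 days
Anchor: Jan 1, 2073. With p = 2073 - 1 = 2072: (p + p//4 - p//100 + p//400) mod 7 = (2072 + 518 - 20 + 5) mod 7 = 2575 mod 7 = 6 -> Sunday (Mon=0 ... Sun=6)
Days before March (Jan-Feb): 59; March 1 index = (6 + 59) mod 7 = 2 -> Wednesday
Last day offset: 31 - 1 = 30 days
Weekday index = (2 + 30) mod 7 = 4

Friday, March 31


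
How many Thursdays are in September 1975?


September 1975 has 30 days
Anchor: Jan 1, 1975. With p = 1975 - 1 = 1974: (p + p//4 - p//100 + p//400) mod 7 = (1974 + 493 - 19 + 4) mod 7 = 2452 mod 7 = 2 -> Wednesday (Mon=0 ... Sun=6)
Days before September (Jan-Aug): 243; September 1 index = (2 + 243) mod 7 = 0 -> Monday
First Thursday is September 4
Thursdays: 4, 11, 18, 25

4 Thursdays


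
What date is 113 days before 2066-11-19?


Start: 2066-11-19, subtract 113 days
Back 19 days from November 19 reaches October 31, 2066 -> 94 left
October 2066 has 31 days -> back to September 30, 2066 -> 63 left
September 2066 has 30 days -> back to August 31, 2066 -> 33 left
August 2066 has 31 days -> back to July 31, 2066 -> 2 left
July 2066: 31 - 2 = 29 -> lands on July 29

Result: 2066-07-29


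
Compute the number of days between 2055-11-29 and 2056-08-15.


From 2055-11-29 to 2056-08-15
2055-11-29: days before November = 31 + 28 + 31 + 30 + 31 + 30 + 31 + 31 + 30 + 31 = 304 (2055 is not a leap year); day of year = 304 + 29 = 333
2056-08-15: days before August = 31 + 29 + 31 + 30 + 31 + 30 + 31 = 213 (2056 is a leap year); day of year = 213 + 15 = 228
Rest of 2055: 365 - 333 = 32
Total = 32 + 228 = 260

260 days


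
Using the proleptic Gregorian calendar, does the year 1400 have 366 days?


Gregorian leap year rule: divisible by 4, but not by 100, unless also by 400.
1400 is divisible by 100 but not 400 -> not a leap year

No


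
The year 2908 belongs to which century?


Century = (year - 1) // 100 + 1
= (2908 - 1) // 100 + 1
= 2907 // 100 + 1
= 29 + 1

30th century


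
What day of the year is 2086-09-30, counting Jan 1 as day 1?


Date: September 30, 2086
Days in months 1 through 8: 243
Plus 30 days in September

Day of year: 273


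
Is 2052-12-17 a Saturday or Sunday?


Anchor: Jan 1, 2052. With p = 2052 - 1 = 2051: (p + p//4 - p//100 + p//400) mod 7 = (2051 + 512 - 20 + 5) mod 7 = 2548 mod 7 = 0 -> Monday (Mon=0 ... Sun=6)
Day of year: 352; offset = 351
Weekday index = (0 + 351) mod 7 = 1 -> Tuesday
Weekend days: Saturday, Sunday

No


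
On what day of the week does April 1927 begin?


Target: April 1, 1927
Anchor: Jan 1, 1927. With p = 1927 - 1 = 1926: (p + p//4 - p//100 + p//400) mod 7 = (1926 + 481 - 19 + 4) mod 7 = 2392 mod 7 = 5 -> Saturday (Mon=0 ... Sun=6)
Days before April (Jan-Mar): 90 days
Weekday index = (5 + 90) mod 7 = 4

Friday


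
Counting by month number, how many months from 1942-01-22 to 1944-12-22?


From January 1942 to December 1944
2 years * 12 = 24 months, plus 11 months = 35

35 months


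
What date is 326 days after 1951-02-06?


Start: 1951-02-06, add 326 days
February 1951 has 28 days: 28 - 6 = 22 days to February 28 -> 304 left
March 1951 has 31 days -> 273 left
April 1951 has 30 days -> 243 left
May 1951 has 31 days -> 212 left
June 1951 has 30 days -> 182 left
July 1951 has 31 days -> 151 left
August 1951 has 31 days -> 120 left
September 1951 has 30 days -> 90 left
October 1951 has 31 days -> 59 left
November 1951 has 30 days -> 29 left
December 1951: 29 <= 31 -> lands on December 29

Result: 1951-12-29


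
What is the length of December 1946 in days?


December 1946

31 days


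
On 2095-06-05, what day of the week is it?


Date: June 5, 2095
Anchor: Jan 1, 2095. With p = 2095 - 1 = 2094: (p + p//4 - p//100 + p//400) mod 7 = (2094 + 523 - 20 + 5) mod 7 = 2602 mod 7 = 5 -> Saturday (Mon=0 ... Sun=6)
Days before June (Jan-May): 151; offset = 151 + 5 - 1 = 155
Weekday index = (5 + 155) mod 7 = 6

Day of the week: Sunday


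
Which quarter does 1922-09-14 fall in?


Month: September (month 9)
Q1: Jan-Mar, Q2: Apr-Jun, Q3: Jul-Sep, Q4: Oct-Dec

Q3


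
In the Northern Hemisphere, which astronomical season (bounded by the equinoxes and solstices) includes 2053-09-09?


Date: September 9
Astronomical Summer (approx.; exact equinox/solstice day varies by year): June 21 to September 21
September 9 falls within the Summer window

Summer


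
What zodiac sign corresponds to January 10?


Date: January 10
Conventional tropical zodiac dates: Capricorn from December 22 onward; Aquarius starts January 20
January 10 falls within the Capricorn range

Capricorn


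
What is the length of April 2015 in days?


April 2015

30 days


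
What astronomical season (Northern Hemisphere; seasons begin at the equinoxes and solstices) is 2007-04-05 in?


Date: April 5
Astronomical Spring (approx.; exact equinox/solstice day varies by year): March 20 to June 20
April 5 falls within the Spring window

Spring


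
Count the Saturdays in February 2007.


February 2007 has 28 days
Anchor: Jan 1, 2007. With p = 2007 - 1 = 2006: (p + p//4 - p//100 + p//400) mod 7 = (2006 + 501 - 20 + 5) mod 7 = 2492 mod 7 = 0 -> Monday (Mon=0 ... Sun=6)
Days before February (Jan): 31; February 1 index = (0 + 31) mod 7 = 3 -> Thursday
First Saturday is February 3
Saturdays: 3, 10, 17, 24

4 Saturdays


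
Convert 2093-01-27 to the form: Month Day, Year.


ISO 2093-01-27 parses as year=2093, month=01, day=27
Month 1 -> January

January 27, 2093


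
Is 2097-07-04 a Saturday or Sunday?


Anchor: Jan 1, 2097. With p = 2097 - 1 = 2096: (p + p//4 - p//100 + p//400) mod 7 = (2096 + 524 - 20 + 5) mod 7 = 2605 mod 7 = 1 -> Tuesday (Mon=0 ... Sun=6)
Day of year: 185; offset = 184
Weekday index = (1 + 184) mod 7 = 3 -> Thursday
Weekend days: Saturday, Sunday

No


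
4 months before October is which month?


October is month 10
10 - 4 = 6

June


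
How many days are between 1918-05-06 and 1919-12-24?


From 1918-05-06 to 1919-12-24
1918-05-06: days before May = 31 + 28 + 31 + 30 = 120 (1918 is not a leap year); day of year = 120 + 6 = 126
1919-12-24: days before December = 31 + 28 + 31 + 30 + 31 + 30 + 31 + 31 + 30 + 31 + 30 = 334 (1919 is not a leap year); day of year = 334 + 24 = 358
Rest of 1918: 365 - 126 = 239
Total = 239 + 358 = 597

597 days


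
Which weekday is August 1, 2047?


Target: August 1, 2047
Anchor: Jan 1, 2047. With p = 2047 - 1 = 2046: (p + p//4 - p//100 + p//400) mod 7 = (2046 + 511 - 20 + 5) mod 7 = 2542 mod 7 = 1 -> Tuesday (Mon=0 ... Sun=6)
Days before August (Jan-Jul): 212 days
Weekday index = (1 + 212) mod 7 = 3

Thursday


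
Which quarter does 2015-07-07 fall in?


Month: July (month 7)
Q1: Jan-Mar, Q2: Apr-Jun, Q3: Jul-Sep, Q4: Oct-Dec

Q3


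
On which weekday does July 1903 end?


July 1903 has 31 days
Anchor: Jan 1, 1903. With p = 1903 - 1 = 1902: (p + p//4 - p//100 + p//400) mod 7 = (1902 + 475 - 19 + 4) mod 7 = 2362 mod 7 = 3 -> Thursday (Mon=0 ... Sun=6)
Days before July (Jan-Jun): 181; July 1 index = (3 + 181) mod 7 = 2 -> Wednesday
Last day offset: 31 - 1 = 30 days
Weekday index = (2 + 30) mod 7 = 4

Friday, July 31


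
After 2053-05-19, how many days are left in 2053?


Day of year: 139 of 365
Remaining = 365 - 139

226 days


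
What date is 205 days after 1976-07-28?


Start: 1976-07-28, add 205 days
July 1976 has 31 days: 31 - 28 = 3 days to July 31 -> 202 left
August 1976 has 31 days -> 171 left
September 1976 has 30 days -> 141 left
October 1976 has 31 days -> 110 left
November 1976 has 30 days -> 80 left
December 1976 has 31 days -> 49 left
January 1977 has 31 days -> 18 left
February 1977: 18 <= 28 -> lands on February 18

Result: 1977-02-18
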